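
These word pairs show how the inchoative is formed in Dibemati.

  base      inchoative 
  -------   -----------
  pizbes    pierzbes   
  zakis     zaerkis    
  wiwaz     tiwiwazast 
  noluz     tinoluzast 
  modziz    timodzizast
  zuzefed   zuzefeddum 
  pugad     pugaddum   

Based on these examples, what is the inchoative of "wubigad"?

zakis and modziz both have last vowel 'i' yet inflect differently (zaerkis, timodzizast), so the last vowel is not what conditions the rule; the final letter is.
"wubigad" ends in -d. The stems ending in -d (zuzefed → zuzefeddum, pugad → pugaddum) double the final consonant and add -um.
The other patterns: stems ending in -s insert -er- after the first vowel; stems ending in -z add ti- … -ast around the stem.
So wubigad → wubigaddum.

wubigaddum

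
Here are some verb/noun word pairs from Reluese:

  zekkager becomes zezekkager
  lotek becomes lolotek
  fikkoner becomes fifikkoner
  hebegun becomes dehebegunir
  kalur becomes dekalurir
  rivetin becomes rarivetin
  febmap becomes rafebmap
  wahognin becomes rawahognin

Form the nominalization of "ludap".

zekkager and kalur both end in -r yet inflect differently (zezekkager, dekalurir), so the final letter is not what conditions the rule; the last vowel is.
"ludap" has last vowel 'a'. The one such stem in the data (febmap → rafebmap) adds the prefix ra-, so the same rule applies.
The other patterns: stems whose last vowel is 'e' repeat the first consonant+vowel as a prefix; stems whose last vowel is 'u' add de- … -ir around the stem.
So ludap → raludap.

raludap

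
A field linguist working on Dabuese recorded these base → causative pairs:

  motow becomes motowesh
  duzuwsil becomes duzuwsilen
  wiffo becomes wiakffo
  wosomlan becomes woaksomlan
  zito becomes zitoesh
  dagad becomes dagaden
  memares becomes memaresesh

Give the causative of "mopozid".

mopozidesh

wiffo and zito both end in -o yet inflect differently (wiakffo, zitoesh), so the final letter is not what conditions the rule; the first letter is.
"mopozid" begins with m-. The stems beginning with m- (memares → memaresesh, motow → motowesh) add -esh.
The other patterns: stems beginning with d- add -en; stems beginning with w- insert -ak- after the first vowel.
So mopozid → mopozidesh.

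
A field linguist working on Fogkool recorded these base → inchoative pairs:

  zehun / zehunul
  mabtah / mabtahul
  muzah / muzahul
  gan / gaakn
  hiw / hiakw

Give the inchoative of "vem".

veakm

"vem" has 1 vowel. The stems with 1 vowel (gan → gaakn, hiw → hiakw) insert -ak- after the first vowel.
The other pattern: stems with 2 vowels add -ul.
So vem → veakm.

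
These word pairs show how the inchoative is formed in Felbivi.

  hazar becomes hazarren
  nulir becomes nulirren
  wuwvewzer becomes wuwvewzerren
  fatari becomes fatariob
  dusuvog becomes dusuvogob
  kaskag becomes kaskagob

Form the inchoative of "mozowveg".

mozowvegob

nulir and fatari both have last vowel 'i' yet inflect differently (nulirren, fatariob), so the last vowel is not what conditions the rule; the final letter is.
"mozowveg" ends in -g. The stems ending in -g (dusuvog → dusuvogob, kaskag → kaskagob) add -ob.
So mozowveg → mozowvegob.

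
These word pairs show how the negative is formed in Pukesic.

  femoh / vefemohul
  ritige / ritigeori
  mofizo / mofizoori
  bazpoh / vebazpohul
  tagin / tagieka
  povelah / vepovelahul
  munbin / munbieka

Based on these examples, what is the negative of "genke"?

bazpoh and mofizo both have last vowel 'o' yet inflect differently (vebazpohul, mofizoori), so the last vowel is not what conditions the rule; the final letter is.
"genke" ends in -e. The one such stem in the data (ritige → ritigeori) adds -ori, so the same rule applies.
The other patterns: stems ending in -n drop the final letter and add -eka; stems ending in -h add ve- … -ul around the stem.
So genke → genkeori.

genkeori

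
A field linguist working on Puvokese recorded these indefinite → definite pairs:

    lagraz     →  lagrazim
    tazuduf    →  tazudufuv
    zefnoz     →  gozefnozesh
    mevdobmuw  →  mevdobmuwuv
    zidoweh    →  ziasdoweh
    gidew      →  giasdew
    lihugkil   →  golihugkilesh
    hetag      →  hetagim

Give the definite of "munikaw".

munikawim

gidew and mevdobmuw both end in -w yet inflect differently (giasdew, mevdobmuwuv), so the final letter is not what conditions the rule; the last vowel is.
"munikaw" has last vowel 'a'. The stems whose last vowel is 'a' (hetag → hetagim, lagraz → lagrazim) add -im.
The other patterns: stems whose last vowel is 'e' insert -as- after the first vowel; stems whose last vowel is 'u' add -uv; stems whose last vowel is 'i' or 'o' add go- … -esh around the stem.
So munikaw → munikawim.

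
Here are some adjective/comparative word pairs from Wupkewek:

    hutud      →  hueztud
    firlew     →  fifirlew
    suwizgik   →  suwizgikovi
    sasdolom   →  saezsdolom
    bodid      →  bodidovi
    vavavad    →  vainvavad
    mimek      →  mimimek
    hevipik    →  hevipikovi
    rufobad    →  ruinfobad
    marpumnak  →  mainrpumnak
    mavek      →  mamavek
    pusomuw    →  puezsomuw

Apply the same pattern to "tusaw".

mavek and marpumnak both end in -k yet inflect differently (mamavek, mainrpumnak), so the final letter is not what conditions the rule; the last vowel is.
"tusaw" has last vowel 'a'. The stems whose last vowel is 'a' (vavavad → vainvavad, rufobad → ruinfobad, marpumnak → mainrpumnak) insert -in- after the first vowel.
The other patterns: stems whose last vowel is 'e' repeat the first consonant+vowel as a prefix; stems whose last vowel is 'i' add -ovi; stems whose last vowel is 'o' or 'u' insert -ez- after the first vowel.
So tusaw → tuinsaw.

tuinsaw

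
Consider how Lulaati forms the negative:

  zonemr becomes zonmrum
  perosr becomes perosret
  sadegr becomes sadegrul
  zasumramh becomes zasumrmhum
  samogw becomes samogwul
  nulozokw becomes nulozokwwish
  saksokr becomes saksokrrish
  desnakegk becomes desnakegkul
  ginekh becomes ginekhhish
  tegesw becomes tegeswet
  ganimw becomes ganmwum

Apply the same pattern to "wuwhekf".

wuwhekffish

sadegr and zonemr both end in -r yet inflect differently (sadegrul, zonmrum), so the final letter is not what conditions the rule; the second-to-last letter is.
"wuwhekf" has second-to-last letter 'k'. The stems whose second-to-last letter is 'k' (nulozokw → nulozokwwish, ginekh → ginekhhish, saksokr → saksokrrish) double the final consonant and add -ish.
So wuwhekf → wuwhekffish.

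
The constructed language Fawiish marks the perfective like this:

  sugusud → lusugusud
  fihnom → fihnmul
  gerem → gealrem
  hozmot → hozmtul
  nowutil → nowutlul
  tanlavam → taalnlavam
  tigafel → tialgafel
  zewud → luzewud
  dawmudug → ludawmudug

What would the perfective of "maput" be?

lumaput

"maput" has last vowel 'u'. The stems whose last vowel is 'u' (dawmudug → ludawmudug, sugusud → lusugusud, zewud → luzewud) add the prefix lu-.
The other patterns: stems whose last vowel is 'i' or 'o' delete the last vowel and add -ul; stems whose last vowel is 'a' or 'e' insert -al- after the first vowel.
So maput → lumaput.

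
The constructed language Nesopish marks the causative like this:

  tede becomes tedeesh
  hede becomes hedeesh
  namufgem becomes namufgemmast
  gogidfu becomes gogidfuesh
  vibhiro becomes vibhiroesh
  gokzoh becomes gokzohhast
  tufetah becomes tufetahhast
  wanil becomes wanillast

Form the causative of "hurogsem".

vibhiro and gokzoh both have last vowel 'o' yet inflect differently (vibhiroesh, gokzohhast), so the last vowel is not what conditions the rule; whether the stem ends in a vowel or a consonant is.
"hurogsem" ends in a consonant. The stems ending in a consonant (gokzoh → gokzohhast, namufgem → namufgemmast, wanil → wanillast) double the final consonant and add -ast.
The other pattern: stems ending in a vowel add -esh.
So hurogsem → hurogsemmast.

hurogsemmast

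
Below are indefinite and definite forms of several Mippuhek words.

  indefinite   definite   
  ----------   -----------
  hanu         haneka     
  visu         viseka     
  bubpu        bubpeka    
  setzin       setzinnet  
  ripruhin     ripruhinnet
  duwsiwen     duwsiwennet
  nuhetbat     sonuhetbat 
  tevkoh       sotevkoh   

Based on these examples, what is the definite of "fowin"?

hanu and setzin both have 2 vowels yet inflect differently (haneka, setzinnet), so the number of vowels is not what conditions the rule; the final letter is.
"fowin" ends in -n. The stems ending in -n (setzin → setzinnet, ripruhin → ripruhinnet, duwsiwen → duwsiwennet) double the final consonant and add -et.
The other patterns: stems ending in -u drop the final letter and add -eka; stems ending in -h or -t add the prefix so-.
So fowin → fowinnet.

fowinnet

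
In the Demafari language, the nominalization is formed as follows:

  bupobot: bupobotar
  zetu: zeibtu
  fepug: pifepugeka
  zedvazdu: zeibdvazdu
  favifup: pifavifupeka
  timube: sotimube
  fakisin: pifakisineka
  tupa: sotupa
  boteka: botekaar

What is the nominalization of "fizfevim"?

tupa and boteka both end in -a yet inflect differently (sotupa, botekaar), so the final letter is not what conditions the rule; the first letter is.
"fizfevim" begins with f-. The stems beginning with f- (fakisin → pifakisineka, fepug → pifepugeka, favifup → pifavifupeka) add pi- … -eka around the stem.
So fizfevim → pifizfevimeka.

pifizfevimeka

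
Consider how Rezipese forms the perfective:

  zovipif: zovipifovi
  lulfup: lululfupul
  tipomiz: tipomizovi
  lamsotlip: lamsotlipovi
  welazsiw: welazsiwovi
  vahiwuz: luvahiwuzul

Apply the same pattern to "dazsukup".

lamsotlip and lulfup both end in -p yet inflect differently (lamsotlipovi, lululfupul), so the final letter is not what conditions the rule; the last vowel is.
"dazsukup" has last vowel 'u'. The stems whose last vowel is 'u' (lulfup → lululfupul, vahiwuz → luvahiwuzul) add lu- … -ul around the stem.
The other pattern: stems whose last vowel is 'i' add -ovi.
So dazsukup → ludazsukupul.

ludazsukupul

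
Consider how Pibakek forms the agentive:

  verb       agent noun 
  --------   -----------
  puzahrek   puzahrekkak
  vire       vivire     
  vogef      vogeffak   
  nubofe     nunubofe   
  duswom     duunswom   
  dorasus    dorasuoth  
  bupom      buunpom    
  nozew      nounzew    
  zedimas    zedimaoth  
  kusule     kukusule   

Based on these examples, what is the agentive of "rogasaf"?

vire and nozew both have last vowel 'e' yet inflect differently (vivire, nounzew), so the last vowel is not what conditions the rule; the final letter is.
"rogasaf" ends in -f. The one such stem in the data (vogef → vogeffak) doubles the final consonant and adds -ak (as does puzahrek), so the same rule applies.
The other patterns: stems ending in -e repeat the first consonant+vowel as a prefix; stems ending in -s drop the final letter and add -oth; stems ending in -m or -w insert -un- after the first vowel.
So rogasaf → rogasaffak.

rogasaffak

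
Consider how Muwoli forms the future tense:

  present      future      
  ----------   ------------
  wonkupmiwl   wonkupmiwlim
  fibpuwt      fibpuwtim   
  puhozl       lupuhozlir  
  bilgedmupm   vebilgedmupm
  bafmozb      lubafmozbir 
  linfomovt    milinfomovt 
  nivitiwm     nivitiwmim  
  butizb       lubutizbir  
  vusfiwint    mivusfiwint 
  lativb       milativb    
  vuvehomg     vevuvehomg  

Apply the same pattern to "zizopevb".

"zizopevb" has second-to-last letter 'v'. The stems whose second-to-last letter is 'v' (lativb → milativb, linfomovt → milinfomovt) add the prefix mi-.
The other patterns: stems whose second-to-last letter is 'w' add -im; stems whose second-to-last letter is 'm' or 'p' add the prefix ve-; stems whose second-to-last letter is 'z' add lu- … -ir around the stem.
So zizopevb → mizizopevb.

mizizopevb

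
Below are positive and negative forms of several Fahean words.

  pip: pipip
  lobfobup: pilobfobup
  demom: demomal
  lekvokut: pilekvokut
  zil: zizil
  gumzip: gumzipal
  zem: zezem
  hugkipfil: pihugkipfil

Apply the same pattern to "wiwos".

zem and demom both end in -m yet inflect differently (zezem, demomal), so the final letter is not what conditions the rule; the number of vowels is.
"wiwos" has 2 vowels. The stems with 2 vowels (demom → demomal, gumzip → gumzipal) add -al.
The other patterns: stems with 1 vowel repeat the first consonant+vowel as a prefix; stems with 3 vowels add the prefix pi-.
So wiwos → wiwosal.

wiwosal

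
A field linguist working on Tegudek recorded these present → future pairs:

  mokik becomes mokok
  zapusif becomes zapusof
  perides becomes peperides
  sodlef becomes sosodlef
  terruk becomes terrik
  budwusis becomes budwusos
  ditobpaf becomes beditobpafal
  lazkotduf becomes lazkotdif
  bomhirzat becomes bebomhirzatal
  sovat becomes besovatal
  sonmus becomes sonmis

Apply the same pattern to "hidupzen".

ditobpaf and lazkotduf both end in -f yet inflect differently (beditobpafal, lazkotdif), so the final letter is not what conditions the rule; the last vowel is.
"hidupzen" has last vowel 'e'. The stems whose last vowel is 'e' (perides → peperides, sodlef → sosodlef) repeat the first consonant+vowel as a prefix.
So hidupzen → hihidupzen.

hihidupzen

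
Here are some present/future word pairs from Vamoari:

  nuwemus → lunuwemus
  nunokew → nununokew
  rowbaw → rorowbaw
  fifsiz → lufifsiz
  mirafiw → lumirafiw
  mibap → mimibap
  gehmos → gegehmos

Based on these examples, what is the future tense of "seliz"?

mirafiw and nunokew both end in -w yet inflect differently (lumirafiw, nununokew), so the final letter is not what conditions the rule; the last vowel is.
"seliz" has last vowel 'i'. The stems whose last vowel is 'i' (mirafiw → lumirafiw, fifsiz → lufifsiz) add the prefix lu-.
The other pattern: stems whose last vowel is 'a', 'e' or 'o' repeat the first consonant+vowel as a prefix.
So seliz → luseliz.

luseliz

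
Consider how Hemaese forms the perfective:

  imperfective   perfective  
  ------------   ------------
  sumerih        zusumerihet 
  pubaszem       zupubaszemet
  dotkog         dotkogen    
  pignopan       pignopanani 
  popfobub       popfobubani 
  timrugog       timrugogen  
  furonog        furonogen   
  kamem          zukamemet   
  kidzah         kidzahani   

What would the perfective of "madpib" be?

kidzah and sumerih both end in -h yet inflect differently (kidzahani, zusumerihet), so the final letter is not what conditions the rule; the last vowel is.
"madpib" has last vowel 'i'. The one such stem in the data (sumerih → zusumerihet) adds zu- … -et around the stem, so the same rule applies.
The other patterns: stems whose last vowel is 'a' or 'u' add -ani; stems whose last vowel is 'o' add -en.
So madpib → zumadpibet.

zumadpibet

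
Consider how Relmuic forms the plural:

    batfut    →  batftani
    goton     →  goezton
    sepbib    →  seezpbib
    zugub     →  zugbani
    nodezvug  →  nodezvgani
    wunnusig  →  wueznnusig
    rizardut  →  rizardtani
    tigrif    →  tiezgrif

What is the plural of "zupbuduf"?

nodezvug and wunnusig both end in -g yet inflect differently (nodezvgani, wueznnusig), so the final letter is not what conditions the rule; the last vowel is.
"zupbuduf" has last vowel 'u'. The stems whose last vowel is 'u' (rizardut → rizardtani, batfut → batftani, zugub → zugbani) delete the last vowel and add -ani.
The other pattern: stems whose last vowel is 'i' or 'o' insert -ez- after the first vowel.
So zupbuduf → zupbudfani.

zupbudfani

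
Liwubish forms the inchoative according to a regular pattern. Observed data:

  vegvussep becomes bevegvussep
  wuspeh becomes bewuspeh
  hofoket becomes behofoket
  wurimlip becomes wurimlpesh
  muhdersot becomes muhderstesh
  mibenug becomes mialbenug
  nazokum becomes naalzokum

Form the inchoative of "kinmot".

kinmtesh

vegvussep and wurimlip both end in -p yet inflect differently (bevegvussep, wurimlpesh), so the final letter is not what conditions the rule; the last vowel is.
"kinmot" has last vowel 'o'. The one such stem in the data (muhdersot → muhderstesh) deletes the last vowel and adds -esh (as does wurimlip), so the same rule applies.
So kinmot → kinmtesh.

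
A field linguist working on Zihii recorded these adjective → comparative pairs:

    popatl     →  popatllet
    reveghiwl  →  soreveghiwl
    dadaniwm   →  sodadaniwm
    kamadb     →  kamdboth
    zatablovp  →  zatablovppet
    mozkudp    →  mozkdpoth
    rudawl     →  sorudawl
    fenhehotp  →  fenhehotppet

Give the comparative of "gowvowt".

sogowvowt

mozkudp and fenhehotp both end in -p yet inflect differently (mozkdpoth, fenhehotppet), so the final letter is not what conditions the rule; the second-to-last letter is.
"gowvowt" has second-to-last letter 'w'. The stems whose second-to-last letter is 'w' (reveghiwl → soreveghiwl, rudawl → sorudawl, dadaniwm → sodadaniwm) add the prefix so-.
So gowvowt → sogowvowt.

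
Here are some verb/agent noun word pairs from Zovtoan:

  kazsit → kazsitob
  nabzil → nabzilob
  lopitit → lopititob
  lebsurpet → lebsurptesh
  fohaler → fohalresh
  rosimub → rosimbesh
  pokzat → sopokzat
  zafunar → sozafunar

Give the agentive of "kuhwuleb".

"kuhwuleb" has last vowel 'e'. The stems whose last vowel is 'e' (lebsurpet → lebsurptesh, fohaler → fohalresh) delete the last vowel and add -esh.
The other patterns: stems whose last vowel is 'i' add -ob; stems whose last vowel is 'a' add the prefix so-.
So kuhwuleb → kuhwulbesh.

kuhwulbesh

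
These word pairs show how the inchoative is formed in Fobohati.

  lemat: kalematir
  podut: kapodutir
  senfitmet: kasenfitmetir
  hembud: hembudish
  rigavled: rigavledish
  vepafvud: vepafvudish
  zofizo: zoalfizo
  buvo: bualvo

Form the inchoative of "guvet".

podut and hembud both have last vowel 'u' yet inflect differently (kapodutir, hembudish), so the last vowel is not what conditions the rule; the final letter is.
"guvet" ends in -t. The stems ending in -t (lemat → kalematir, podut → kapodutir, senfitmet → kasenfitmetir) add ka- … -ir around the stem.
The other patterns: stems ending in -d add -ish; stems ending in -o insert -al- after the first vowel.
So guvet → kaguvetir.

kaguvetir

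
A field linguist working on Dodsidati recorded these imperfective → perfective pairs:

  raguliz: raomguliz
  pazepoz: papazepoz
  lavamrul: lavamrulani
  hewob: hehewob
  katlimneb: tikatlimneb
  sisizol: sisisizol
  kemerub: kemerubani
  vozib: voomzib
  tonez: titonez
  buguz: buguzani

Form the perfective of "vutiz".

vuomtiz

"vutiz" has last vowel 'i'. The stems whose last vowel is 'i' (raguliz → raomguliz, vozib → voomzib) insert -om- after the first vowel.
The other patterns: stems whose last vowel is 'o' repeat the first consonant+vowel as a prefix; stems whose last vowel is 'u' add -ani; stems whose last vowel is 'e' add the prefix ti-.
So vutiz → vuomtiz.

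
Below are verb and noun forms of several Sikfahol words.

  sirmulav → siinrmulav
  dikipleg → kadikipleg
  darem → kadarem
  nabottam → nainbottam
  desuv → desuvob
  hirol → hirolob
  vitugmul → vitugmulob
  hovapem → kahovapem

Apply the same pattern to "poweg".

kapoweg

darem and nabottam both end in -m yet inflect differently (kadarem, nainbottam), so the final letter is not what conditions the rule; the last vowel is.
"poweg" has last vowel 'e'. The stems whose last vowel is 'e' (darem → kadarem, hovapem → kahovapem, dikipleg → kadikipleg) add the prefix ka-.
The other patterns: stems whose last vowel is 'a' insert -in- after the first vowel; stems whose last vowel is 'o' or 'u' add -ob.
So poweg → kapoweg.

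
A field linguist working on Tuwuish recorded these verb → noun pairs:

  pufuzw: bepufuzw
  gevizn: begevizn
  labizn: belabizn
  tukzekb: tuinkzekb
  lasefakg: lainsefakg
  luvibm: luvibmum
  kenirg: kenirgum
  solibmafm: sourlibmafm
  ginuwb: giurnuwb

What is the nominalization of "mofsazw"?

bemofsazw

"mofsazw" has second-to-last letter 'z'. The stems whose second-to-last letter is 'z' (pufuzw → bepufuzw, gevizn → begevizn, labizn → belabizn) add the prefix be-.
The other patterns: stems whose second-to-last letter is 'k' insert -in- after the first vowel; stems whose second-to-last letter is 'b' or 'r' add -um; stems whose second-to-last letter is 'f' or 'w' insert -ur- after the first vowel.
So mofsazw → bemofsazw.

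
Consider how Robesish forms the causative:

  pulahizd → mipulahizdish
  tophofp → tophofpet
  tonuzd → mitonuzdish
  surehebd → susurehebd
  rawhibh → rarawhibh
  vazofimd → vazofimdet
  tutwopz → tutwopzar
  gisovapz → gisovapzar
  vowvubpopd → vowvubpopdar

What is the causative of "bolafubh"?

bobolafubh

vowvubpopd and surehebd both end in -d yet inflect differently (vowvubpopdar, susurehebd), so the final letter is not what conditions the rule; the second-to-last letter is.
"bolafubh" has second-to-last letter 'b'. The stems whose second-to-last letter is 'b' (rawhibh → rarawhibh, surehebd → susurehebd) repeat the first consonant+vowel as a prefix.
The other patterns: stems whose second-to-last letter is 'p' add -ar; stems whose second-to-last letter is 'z' add mi- … -ish around the stem; stems whose second-to-last letter is 'f' or 'm' add -et.
So bolafubh → bobolafubh.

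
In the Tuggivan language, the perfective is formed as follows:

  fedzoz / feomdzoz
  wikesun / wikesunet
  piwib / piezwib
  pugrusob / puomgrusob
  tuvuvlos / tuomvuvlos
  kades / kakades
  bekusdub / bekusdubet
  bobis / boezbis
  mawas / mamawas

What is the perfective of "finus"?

bobis and tuvuvlos both end in -s yet inflect differently (boezbis, tuomvuvlos), so the final letter is not what conditions the rule; the last vowel is.
"finus" has last vowel 'u'. The stems whose last vowel is 'u' (bekusdub → bekusdubet, wikesun → wikesunet) add -et.
The other patterns: stems whose last vowel is 'i' insert -ez- after the first vowel; stems whose last vowel is 'o' insert -om- after the first vowel; stems whose last vowel is 'a' or 'e' repeat the first consonant+vowel as a prefix.
So finus → finuset.

finuset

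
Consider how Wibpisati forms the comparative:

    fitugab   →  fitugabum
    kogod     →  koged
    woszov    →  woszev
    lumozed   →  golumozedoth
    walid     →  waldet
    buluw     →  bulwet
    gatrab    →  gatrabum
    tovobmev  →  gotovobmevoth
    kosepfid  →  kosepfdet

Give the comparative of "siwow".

walid and lumozed both end in -d yet inflect differently (waldet, golumozedoth), so the final letter is not what conditions the rule; the last vowel is.
"siwow" has last vowel 'o'. The stems whose last vowel is 'o' (woszov → woszev, kogod → koged) change the last vowel to 'e'.
So siwow → siwew.

siwew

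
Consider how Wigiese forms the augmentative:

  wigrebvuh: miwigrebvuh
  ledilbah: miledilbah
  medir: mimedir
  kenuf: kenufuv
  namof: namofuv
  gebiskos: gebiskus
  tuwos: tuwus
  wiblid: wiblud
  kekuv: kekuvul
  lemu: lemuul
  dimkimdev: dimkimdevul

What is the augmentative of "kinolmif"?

"kinolmif" ends in -f. The stems ending in -f (kenuf → kenufuv, namof → namofuv) add -uv.
The other patterns: stems ending in -h or -r add the prefix mi-; stems ending in -d or -s change the last vowel to 'u'; stems ending in -u or -v add -ul.
So kinolmif → kinolmifuv.

kinolmifuv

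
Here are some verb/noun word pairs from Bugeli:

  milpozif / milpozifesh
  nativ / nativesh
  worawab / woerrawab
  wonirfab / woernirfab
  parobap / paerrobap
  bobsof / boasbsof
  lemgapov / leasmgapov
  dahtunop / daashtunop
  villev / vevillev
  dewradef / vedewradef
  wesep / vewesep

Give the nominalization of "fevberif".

milpozif and bobsof both end in -f yet inflect differently (milpozifesh, boasbsof), so the final letter is not what conditions the rule; the last vowel is.
"fevberif" has last vowel 'i'. The stems whose last vowel is 'i' (milpozif → milpozifesh, nativ → nativesh) add -esh.
So fevberif → fevberifesh.

fevberifesh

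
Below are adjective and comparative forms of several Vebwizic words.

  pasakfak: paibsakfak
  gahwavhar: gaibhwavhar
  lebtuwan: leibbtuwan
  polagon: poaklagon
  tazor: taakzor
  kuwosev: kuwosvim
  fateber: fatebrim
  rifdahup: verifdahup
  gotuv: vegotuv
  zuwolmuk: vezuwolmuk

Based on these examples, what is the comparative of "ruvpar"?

"ruvpar" has last vowel 'a'. The stems whose last vowel is 'a' (pasakfak → paibsakfak, gahwavhar → gaibhwavhar, lebtuwan → leibbtuwan) insert -ib- after the first vowel.
The other patterns: stems whose last vowel is 'o' insert -ak- after the first vowel; stems whose last vowel is 'e' delete the last vowel and add -im; stems whose last vowel is 'u' add the prefix ve-.
So ruvpar → ruibvpar.

ruibvpar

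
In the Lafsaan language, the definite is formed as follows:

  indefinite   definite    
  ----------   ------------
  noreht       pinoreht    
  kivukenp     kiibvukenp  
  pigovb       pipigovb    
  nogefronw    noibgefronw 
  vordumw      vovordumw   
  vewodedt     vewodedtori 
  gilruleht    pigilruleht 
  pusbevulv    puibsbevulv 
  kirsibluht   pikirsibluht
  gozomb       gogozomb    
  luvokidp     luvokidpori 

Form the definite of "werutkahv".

gilruleht and vewodedt both end in -t yet inflect differently (pigilruleht, vewodedtori), so the final letter is not what conditions the rule; the second-to-last letter is.
"werutkahv" has second-to-last letter 'h'. The stems whose second-to-last letter is 'h' (gilruleht → pigilruleht, noreht → pinoreht, kirsibluht → pikirsibluht) add the prefix pi-.
The other patterns: stems whose second-to-last letter is 'm' or 'v' repeat the first consonant+vowel as a prefix; stems whose second-to-last letter is 'd' add -ori; stems whose second-to-last letter is 'l' or 'n' insert -ib- after the first vowel.
So werutkahv → piwerutkahv.

piwerutkahv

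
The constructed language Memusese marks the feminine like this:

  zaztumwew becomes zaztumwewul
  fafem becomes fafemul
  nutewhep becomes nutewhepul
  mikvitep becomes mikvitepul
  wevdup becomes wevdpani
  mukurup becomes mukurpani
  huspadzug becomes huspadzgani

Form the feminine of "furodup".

furodpani

nutewhep and wevdup both end in -p yet inflect differently (nutewhepul, wevdpani), so the final letter is not what conditions the rule; the last vowel is.
"furodup" has last vowel 'u'. The stems whose last vowel is 'u' (wevdup → wevdpani, mukurup → mukurpani, huspadzug → huspadzgani) delete the last vowel and add -ani.
So furodup → furodpani.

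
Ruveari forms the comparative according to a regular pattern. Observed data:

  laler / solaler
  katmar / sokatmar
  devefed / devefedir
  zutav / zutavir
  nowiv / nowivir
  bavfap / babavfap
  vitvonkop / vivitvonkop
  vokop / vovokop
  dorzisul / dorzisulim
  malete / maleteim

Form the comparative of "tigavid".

tigavidir

laler and devefed both have last vowel 'e' yet inflect differently (solaler, devefedir), so the last vowel is not what conditions the rule; the final letter is.
"tigavid" ends in -d. The one such stem in the data (devefed → devefedir) adds -ir, so the same rule applies.
The other patterns: stems ending in -r add the prefix so-; stems ending in -p repeat the first consonant+vowel as a prefix; stems ending in -e or -l add -im.
So tigavid → tigavidir.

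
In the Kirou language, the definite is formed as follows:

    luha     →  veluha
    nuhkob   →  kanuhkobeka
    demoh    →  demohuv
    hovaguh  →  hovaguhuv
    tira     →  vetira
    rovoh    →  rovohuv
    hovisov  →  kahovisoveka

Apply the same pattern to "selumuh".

demoh and nuhkob both have last vowel 'o' yet inflect differently (demohuv, kanuhkobeka), so the last vowel is not what conditions the rule; the final letter is.
"selumuh" ends in -h. The stems ending in -h (demoh → demohuv, rovoh → rovohuv, hovaguh → hovaguhuv) add -uv.
The other patterns: stems ending in -a add the prefix ve-; stems ending in -b or -v add ka- … -eka around the stem.
So selumuh → selumuhuv.

selumuhuv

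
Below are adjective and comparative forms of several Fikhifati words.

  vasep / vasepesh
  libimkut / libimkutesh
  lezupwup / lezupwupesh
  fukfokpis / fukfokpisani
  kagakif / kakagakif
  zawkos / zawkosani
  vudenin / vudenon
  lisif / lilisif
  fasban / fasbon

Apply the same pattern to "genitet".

vudenin and fukfokpis both have last vowel 'i' yet inflect differently (vudenon, fukfokpisani), so the last vowel is not what conditions the rule; the final letter is.
"genitet" ends in -t. The one such stem in the data (libimkut → libimkutesh) adds -esh, so the same rule applies.
So genitet → genitetesh.

genitetesh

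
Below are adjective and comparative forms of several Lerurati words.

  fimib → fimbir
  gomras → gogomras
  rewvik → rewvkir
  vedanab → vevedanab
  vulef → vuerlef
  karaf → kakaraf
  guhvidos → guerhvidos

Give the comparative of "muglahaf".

fimib and vedanab both end in -b yet inflect differently (fimbir, vevedanab), so the final letter is not what conditions the rule; the last vowel is.
"muglahaf" has last vowel 'a'. The stems whose last vowel is 'a' (gomras → gogomras, vedanab → vevedanab, karaf → kakaraf) repeat the first consonant+vowel as a prefix.
So muglahaf → mumuglahaf.

mumuglahaf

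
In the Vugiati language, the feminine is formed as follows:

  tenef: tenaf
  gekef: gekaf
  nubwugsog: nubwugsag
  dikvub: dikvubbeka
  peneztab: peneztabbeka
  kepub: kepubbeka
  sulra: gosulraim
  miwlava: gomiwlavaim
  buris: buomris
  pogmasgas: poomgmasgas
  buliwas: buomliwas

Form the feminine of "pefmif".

peneztab and sulra both have last vowel 'a' yet inflect differently (peneztabbeka, gosulraim), so the last vowel is not what conditions the rule; the final letter is.
"pefmif" ends in -f. The stems ending in -f (tenef → tenaf, gekef → gekaf) change the last vowel to 'a'.
The other patterns: stems ending in -b double the final consonant and add -eka; stems ending in -a add go- … -im around the stem; stems ending in -s insert -om- after the first vowel.
So pefmif → pefmaf.

pefmaf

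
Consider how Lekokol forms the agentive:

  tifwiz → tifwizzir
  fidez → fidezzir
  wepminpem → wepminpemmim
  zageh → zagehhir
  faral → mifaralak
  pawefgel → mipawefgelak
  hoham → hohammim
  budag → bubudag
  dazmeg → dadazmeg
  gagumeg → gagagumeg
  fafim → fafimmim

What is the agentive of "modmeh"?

modmehhir

pawefgel and dazmeg both have last vowel 'e' yet inflect differently (mipawefgelak, dadazmeg), so the last vowel is not what conditions the rule; the final letter is.
"modmeh" ends in -h. The one such stem in the data (zageh → zagehhir) doubles the final consonant and adds -ir (as do tifwiz, fidez), so the same rule applies.
So modmeh → modmehhir.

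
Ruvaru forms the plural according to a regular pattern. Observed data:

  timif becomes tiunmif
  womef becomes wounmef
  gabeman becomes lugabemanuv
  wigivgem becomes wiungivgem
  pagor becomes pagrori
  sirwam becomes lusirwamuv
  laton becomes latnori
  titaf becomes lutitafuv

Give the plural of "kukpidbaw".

lukukpidbawuv

"kukpidbaw" has last vowel 'a'. The stems whose last vowel is 'a' (sirwam → lusirwamuv, gabeman → lugabemanuv, titaf → lutitafuv) add lu- … -uv around the stem.
The other patterns: stems whose last vowel is 'o' delete the last vowel and add -ori; stems whose last vowel is 'e' or 'i' insert -un- after the first vowel.
So kukpidbaw → lukukpidbawuv.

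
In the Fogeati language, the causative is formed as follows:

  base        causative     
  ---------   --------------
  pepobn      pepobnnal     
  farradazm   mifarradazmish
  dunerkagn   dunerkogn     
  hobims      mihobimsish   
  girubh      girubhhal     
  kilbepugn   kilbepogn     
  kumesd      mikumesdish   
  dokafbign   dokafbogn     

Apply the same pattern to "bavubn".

bavubnnal

pepobn and dunerkagn both end in -n yet inflect differently (pepobnnal, dunerkogn), so the final letter is not what conditions the rule; the second-to-last letter is.
"bavubn" has second-to-last letter 'b'. The stems whose second-to-last letter is 'b' (girubh → girubhhal, pepobn → pepobnnal) double the final consonant and add -al.
The other patterns: stems whose second-to-last letter is 'g' change the last vowel to 'o'; stems whose second-to-last letter is 'm', 's' or 'z' add mi- … -ish around the stem.
So bavubn → bavubnnal.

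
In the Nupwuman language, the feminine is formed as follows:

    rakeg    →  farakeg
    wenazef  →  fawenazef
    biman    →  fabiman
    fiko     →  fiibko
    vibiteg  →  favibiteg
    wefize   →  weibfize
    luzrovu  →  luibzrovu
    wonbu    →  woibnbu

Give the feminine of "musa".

wefize and rakeg both have last vowel 'e' yet inflect differently (weibfize, farakeg), so the last vowel is not what conditions the rule; whether the stem ends in a vowel or a consonant is.
"musa" ends in a vowel. The stems ending in a vowel (wefize → weibfize, wonbu → woibnbu, luzrovu → luibzrovu) insert -ib- after the first vowel.
The other pattern: stems ending in a consonant add the prefix fa-.
So musa → muibsa.

muibsa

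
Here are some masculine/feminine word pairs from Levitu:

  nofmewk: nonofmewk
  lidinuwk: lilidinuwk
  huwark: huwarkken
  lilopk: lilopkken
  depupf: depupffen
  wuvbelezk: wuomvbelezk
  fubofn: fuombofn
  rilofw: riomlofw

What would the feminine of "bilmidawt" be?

nofmewk and huwark both end in -k yet inflect differently (nonofmewk, huwarkken), so the final letter is not what conditions the rule; the second-to-last letter is.
"bilmidawt" has second-to-last letter 'w'. The stems whose second-to-last letter is 'w' (nofmewk → nonofmewk, lidinuwk → lilidinuwk) repeat the first consonant+vowel as a prefix.
So bilmidawt → bibilmidawt.

bibilmidawt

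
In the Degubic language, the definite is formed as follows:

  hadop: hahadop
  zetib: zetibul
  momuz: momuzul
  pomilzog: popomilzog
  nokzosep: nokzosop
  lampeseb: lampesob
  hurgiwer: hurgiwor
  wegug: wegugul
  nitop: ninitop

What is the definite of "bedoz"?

nokzosep and nitop both end in -p yet inflect differently (nokzosop, ninitop), so the final letter is not what conditions the rule; the last vowel is.
"bedoz" has last vowel 'o'. The stems whose last vowel is 'o' (nitop → ninitop, pomilzog → popomilzog, hadop → hahadop) repeat the first consonant+vowel as a prefix.
So bedoz → bebedoz.

bebedoz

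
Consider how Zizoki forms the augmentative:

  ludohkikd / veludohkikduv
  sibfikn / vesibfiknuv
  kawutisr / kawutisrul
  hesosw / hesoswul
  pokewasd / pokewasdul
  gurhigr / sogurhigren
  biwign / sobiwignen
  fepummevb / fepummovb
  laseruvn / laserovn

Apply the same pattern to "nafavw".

ludohkikd and pokewasd both end in -d yet inflect differently (veludohkikduv, pokewasdul), so the final letter is not what conditions the rule; the second-to-last letter is.
"nafavw" has second-to-last letter 'v'. The stems whose second-to-last letter is 'v' (fepummevb → fepummovb, laseruvn → laserovn) change the last vowel to 'o'.
The other patterns: stems whose second-to-last letter is 'k' add ve- … -uv around the stem; stems whose second-to-last letter is 's' add -ul; stems whose second-to-last letter is 'g' add so- … -en around the stem.
So nafavw → nafovw.

nafovw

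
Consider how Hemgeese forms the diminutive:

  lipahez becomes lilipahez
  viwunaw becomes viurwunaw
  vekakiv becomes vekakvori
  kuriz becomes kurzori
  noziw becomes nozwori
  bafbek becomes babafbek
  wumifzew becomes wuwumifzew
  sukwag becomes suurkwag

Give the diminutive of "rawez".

"rawez" has last vowel 'e'. The stems whose last vowel is 'e' (lipahez → lilipahez, wumifzew → wuwumifzew, bafbek → babafbek) repeat the first consonant+vowel as a prefix.
So rawez → rarawez.

rarawez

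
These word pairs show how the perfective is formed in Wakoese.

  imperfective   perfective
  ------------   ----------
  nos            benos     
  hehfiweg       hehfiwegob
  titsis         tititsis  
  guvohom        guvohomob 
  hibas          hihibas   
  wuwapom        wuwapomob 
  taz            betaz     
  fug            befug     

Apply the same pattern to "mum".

bemum

nos and titsis both end in -s yet inflect differently (benos, tititsis), so the final letter is not what conditions the rule; the number of vowels is.
"mum" has 1 vowel. The stems with 1 vowel (nos → benos, taz → betaz, fug → befug) add the prefix be-.
So mum → bemum.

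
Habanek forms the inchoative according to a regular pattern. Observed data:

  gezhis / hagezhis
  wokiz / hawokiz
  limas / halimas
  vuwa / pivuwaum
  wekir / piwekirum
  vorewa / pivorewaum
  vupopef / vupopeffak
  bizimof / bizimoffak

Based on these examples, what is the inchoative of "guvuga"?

piguvugaum

"guvuga" ends in -a. The stems ending in -a (vuwa → pivuwaum, vorewa → pivorewaum) add pi- … -um around the stem.
The other patterns: stems ending in -s or -z add the prefix ha-; stems ending in -f double the final consonant and add -ak.
So guvuga → piguvugaum.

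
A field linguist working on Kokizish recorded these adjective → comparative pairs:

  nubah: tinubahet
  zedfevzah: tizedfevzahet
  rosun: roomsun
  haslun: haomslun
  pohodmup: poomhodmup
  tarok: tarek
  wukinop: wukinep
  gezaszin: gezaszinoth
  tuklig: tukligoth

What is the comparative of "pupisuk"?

puompisuk

"pupisuk" has last vowel 'u'. The stems whose last vowel is 'u' (rosun → roomsun, haslun → haomslun, pohodmup → poomhodmup) insert -om- after the first vowel.
The other patterns: stems whose last vowel is 'a' add ti- … -et around the stem; stems whose last vowel is 'o' change the last vowel to 'e'; stems whose last vowel is 'i' add -oth.
So pupisuk → puompisuk.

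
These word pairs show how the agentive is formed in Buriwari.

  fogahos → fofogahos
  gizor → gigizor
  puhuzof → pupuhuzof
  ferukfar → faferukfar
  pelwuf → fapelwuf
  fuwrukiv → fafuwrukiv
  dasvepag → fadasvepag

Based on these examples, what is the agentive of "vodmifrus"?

favodmifrus

gizor and ferukfar both end in -r yet inflect differently (gigizor, faferukfar), so the final letter is not what conditions the rule; the last vowel is.
"vodmifrus" has last vowel 'u'. The one such stem in the data (pelwuf → fapelwuf) adds the prefix fa-, so the same rule applies.
So vodmifrus → favodmifrus.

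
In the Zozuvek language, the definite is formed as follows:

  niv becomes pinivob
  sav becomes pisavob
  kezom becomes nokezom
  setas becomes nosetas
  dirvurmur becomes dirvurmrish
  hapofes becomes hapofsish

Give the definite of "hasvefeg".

hasvefgish

"hasvefeg" has 3 vowels. The stems with 3 vowels (dirvurmur → dirvurmrish, hapofes → hapofsish) delete the last vowel and add -ish.
So hasvefeg → hasvefgish.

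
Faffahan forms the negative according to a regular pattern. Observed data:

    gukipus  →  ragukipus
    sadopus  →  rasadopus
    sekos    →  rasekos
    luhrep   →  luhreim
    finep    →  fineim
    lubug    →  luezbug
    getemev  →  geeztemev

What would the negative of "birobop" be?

biroboim

"birobop" ends in -p. The stems ending in -p (luhrep → luhreim, finep → fineim) drop the final letter and add -im.
The other patterns: stems ending in -s add the prefix ra-; stems ending in -g or -v insert -ez- after the first vowel.
So birobop → biroboim.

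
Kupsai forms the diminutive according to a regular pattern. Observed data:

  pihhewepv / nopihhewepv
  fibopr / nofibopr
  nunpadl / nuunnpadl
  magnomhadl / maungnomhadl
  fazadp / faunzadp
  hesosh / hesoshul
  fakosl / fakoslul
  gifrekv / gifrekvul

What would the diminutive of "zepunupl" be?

nunpadl and fakosl both end in -l yet inflect differently (nuunnpadl, fakoslul), so the final letter is not what conditions the rule; the second-to-last letter is.
"zepunupl" has second-to-last letter 'p'. The stems whose second-to-last letter is 'p' (pihhewepv → nopihhewepv, fibopr → nofibopr) add the prefix no-.
So zepunupl → nozepunupl.

nozepunupl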